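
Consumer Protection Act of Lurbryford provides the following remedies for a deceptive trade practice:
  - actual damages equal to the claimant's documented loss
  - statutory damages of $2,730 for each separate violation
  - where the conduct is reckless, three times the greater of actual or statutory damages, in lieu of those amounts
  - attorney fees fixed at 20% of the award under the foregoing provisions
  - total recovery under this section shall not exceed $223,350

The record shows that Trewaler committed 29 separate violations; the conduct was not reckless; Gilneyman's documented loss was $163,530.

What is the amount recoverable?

$223,350

Statutory damages: 29 × $2,730 = $79,170
Conduct not reckless: the in-lieu enhancement does not apply.
Actual plus statutory damages: $163,530 + $79,170 = $242,700
Attorney fees: 20% of $242,700 = $48,540
Total before cap: $242,700 + $48,540 = $291,240
Cap at $223,350: $291,240 exceeds the cap → $223,350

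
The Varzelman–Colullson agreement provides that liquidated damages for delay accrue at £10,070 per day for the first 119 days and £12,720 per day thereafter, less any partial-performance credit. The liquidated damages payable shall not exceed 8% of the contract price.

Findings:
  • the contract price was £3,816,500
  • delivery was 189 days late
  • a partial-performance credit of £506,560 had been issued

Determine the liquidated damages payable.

£305,320

First 119 days: 119 × £10,070 = £1,198,330
Remaining days: (189 − 119) × £12,720 = £890,400
Accrued per-day damages: £1,198,330 + £890,400 = £2,088,730
Less partial-performance credit: £2,088,730 − £506,560 = £1,582,170
Cap: 8% of £3,816,500 = £305,320
Cap at £305,320: £1,582,170 exceeds the cap → £305,320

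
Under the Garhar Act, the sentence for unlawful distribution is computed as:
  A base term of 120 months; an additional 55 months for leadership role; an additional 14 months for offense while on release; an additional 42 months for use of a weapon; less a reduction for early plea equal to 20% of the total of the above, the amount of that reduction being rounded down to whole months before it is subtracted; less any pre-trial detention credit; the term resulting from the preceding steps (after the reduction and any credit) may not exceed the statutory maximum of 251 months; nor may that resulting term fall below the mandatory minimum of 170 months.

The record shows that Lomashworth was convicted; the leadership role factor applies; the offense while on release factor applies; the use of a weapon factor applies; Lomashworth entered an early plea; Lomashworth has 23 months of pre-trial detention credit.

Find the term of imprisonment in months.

Sentence: 170 months

Leadership role enhancement: +55 months
Offense while on release enhancement: +14 months
Use of a weapon enhancement: +42 months
Adjusted term: 120 months + 55 months + 14 months + 42 months = 231 months
Early plea reduction: 20% of 231 months = 46 months (rounded down)
After reduction: 231 − 46 = 185 months
Less pre-trial detention credit: 185 months − 23 months = 162 months
Cap at 251 months: 162 months is within the cap, no reduction.
Minimum 170 months: 162 months is below the minimum → 170 months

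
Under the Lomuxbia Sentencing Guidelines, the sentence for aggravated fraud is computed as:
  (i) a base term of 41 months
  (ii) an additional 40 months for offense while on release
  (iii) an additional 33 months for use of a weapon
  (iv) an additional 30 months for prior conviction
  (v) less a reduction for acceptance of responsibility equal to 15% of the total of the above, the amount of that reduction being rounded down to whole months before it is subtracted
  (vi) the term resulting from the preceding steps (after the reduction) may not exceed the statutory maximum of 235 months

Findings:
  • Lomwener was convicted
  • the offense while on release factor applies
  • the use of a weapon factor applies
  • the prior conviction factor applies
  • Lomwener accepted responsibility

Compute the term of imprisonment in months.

Offense while on release enhancement: +40 months
Use of a weapon enhancement: +33 months
Prior conviction enhancement: +30 months
Adjusted term: 41 months + 40 months + 33 months + 30 months = 144 months
Acceptance of responsibility reduction: 15% of 144 months = 21 months (rounded down)
After reduction: 144 − 21 = 123 months
Cap at 235 months: 123 months is within the cap, no reduction.

123 months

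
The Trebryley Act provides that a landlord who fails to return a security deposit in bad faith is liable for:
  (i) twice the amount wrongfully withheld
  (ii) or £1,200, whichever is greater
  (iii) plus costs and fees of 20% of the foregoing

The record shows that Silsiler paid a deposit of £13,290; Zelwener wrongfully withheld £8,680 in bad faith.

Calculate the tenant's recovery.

Doubled: 2 × £8,680 = £17,360
Minimum £1,200: £17,360 meets the minimum, no increase.
Costs and fees: 20% of £17,360 = £3,472
Total recovery: £17,360 + £3,472 = £20,832

£20,832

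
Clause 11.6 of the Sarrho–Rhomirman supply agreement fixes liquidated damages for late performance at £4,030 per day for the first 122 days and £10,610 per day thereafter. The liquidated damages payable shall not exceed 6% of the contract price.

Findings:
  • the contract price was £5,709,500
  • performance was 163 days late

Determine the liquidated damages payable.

First 122 days: 122 × £4,030 = £491,660
Remaining days: (163 − 122) × £10,610 = £435,010
Accrued per-day damages: £491,660 + £435,010 = £926,670
Cap: 6% of £5,709,500 = £342,570
Cap at £342,570: £926,670 exceeds the cap → £342,570

£342,570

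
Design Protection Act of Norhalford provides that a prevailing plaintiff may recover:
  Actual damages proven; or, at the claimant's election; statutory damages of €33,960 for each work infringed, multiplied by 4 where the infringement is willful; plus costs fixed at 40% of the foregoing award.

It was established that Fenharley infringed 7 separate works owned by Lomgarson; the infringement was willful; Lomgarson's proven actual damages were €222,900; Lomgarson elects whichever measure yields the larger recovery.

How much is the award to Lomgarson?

Statutory damages: 7 × €33,960 = €237,720
Multiplied by 4: 4 × €237,720 = €950,880
Greater of actual damages (€222,900) or enhanced statutory damages (€950,880): €950,880
Costs: 40% of €950,880 = €380,352
Award plus costs: €950,880 + €380,352 = €1,331,232

€1,331,232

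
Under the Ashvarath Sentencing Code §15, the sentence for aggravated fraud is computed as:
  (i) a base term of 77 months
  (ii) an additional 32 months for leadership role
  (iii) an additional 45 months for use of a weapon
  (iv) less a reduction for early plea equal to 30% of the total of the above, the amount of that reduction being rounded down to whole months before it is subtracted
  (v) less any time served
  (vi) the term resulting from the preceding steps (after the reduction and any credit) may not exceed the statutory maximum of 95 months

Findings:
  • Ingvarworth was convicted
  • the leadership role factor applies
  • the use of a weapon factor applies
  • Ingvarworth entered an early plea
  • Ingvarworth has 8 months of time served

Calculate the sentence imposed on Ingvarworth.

Leadership role enhancement: +32 months
Use of a weapon enhancement: +45 months
Adjusted term: 77 months + 32 months + 45 months = 154 months
Early plea reduction: 30% of 154 months = 46 months (rounded down)
After reduction: 154 − 46 = 108 months
Less time served: 108 months − 8 months = 100 months
Cap at 95 months: 100 months exceeds the cap → 95 months

95 months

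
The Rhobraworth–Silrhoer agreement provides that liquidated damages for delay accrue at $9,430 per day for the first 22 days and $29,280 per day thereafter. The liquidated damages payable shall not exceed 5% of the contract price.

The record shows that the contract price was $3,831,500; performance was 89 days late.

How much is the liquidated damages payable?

First 22 days: 22 × $9,430 = $207,460
Remaining days: (89 − 22) × $29,280 = $1,961,760
Accrued per-day damages: $207,460 + $1,961,760 = $2,169,220
Cap: 5% of $3,831,500 = $191,575
Cap at $191,575: $2,169,220 exceeds the cap → $191,575

$191,575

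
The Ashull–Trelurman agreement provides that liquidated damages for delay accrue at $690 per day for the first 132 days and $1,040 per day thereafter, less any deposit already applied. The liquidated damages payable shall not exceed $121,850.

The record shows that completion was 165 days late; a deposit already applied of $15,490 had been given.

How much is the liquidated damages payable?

$109,910

First 132 days: 132 × $690 = $91,080
Remaining days: (165 − 132) × $1,040 = $34,320
Accrued per-day damages: $91,080 + $34,320 = $125,400
Less deposit already applied: $125,400 − $15,490 = $109,910
Cap at $121,850: $109,910 is within the cap, no reduction.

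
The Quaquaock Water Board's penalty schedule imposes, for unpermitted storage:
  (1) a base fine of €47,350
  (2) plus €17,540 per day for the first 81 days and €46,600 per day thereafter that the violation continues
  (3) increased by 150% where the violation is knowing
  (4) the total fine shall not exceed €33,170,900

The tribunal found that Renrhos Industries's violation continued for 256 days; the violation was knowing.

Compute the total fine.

€24,057,725

First 81 days: 81 × €17,540 = €1,420,740
Remaining days: (256 − 81) × €46,600 = €8,155,000
Per-day component: €1,420,740 + €8,155,000 = €9,575,740
Base plus per-day: €47,350 + €9,575,740 = €9,623,090
Enhancement: 150% of €9,623,090 = €14,434,635
Enhanced fine: €9,623,090 + €14,434,635 = €24,057,725
Cap at €33,170,900: €24,057,725 is within the cap, no reduction.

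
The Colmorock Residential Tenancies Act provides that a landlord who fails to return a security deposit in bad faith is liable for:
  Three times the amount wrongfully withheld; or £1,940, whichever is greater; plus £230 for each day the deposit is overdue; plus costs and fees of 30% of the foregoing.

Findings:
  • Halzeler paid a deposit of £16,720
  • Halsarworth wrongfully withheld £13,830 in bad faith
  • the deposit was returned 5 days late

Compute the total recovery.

£55,432

Trebled: 3 × £13,830 = £41,490
Minimum £1,940: £41,490 meets the minimum, no increase.
Late-return penalty: 5 × £230 = £1,150
Damages plus late penalty: £41,490 + £1,150 = £42,640
Costs and fees: 30% of £42,640 = £12,792
Total recovery: £42,640 + £12,792 = £55,432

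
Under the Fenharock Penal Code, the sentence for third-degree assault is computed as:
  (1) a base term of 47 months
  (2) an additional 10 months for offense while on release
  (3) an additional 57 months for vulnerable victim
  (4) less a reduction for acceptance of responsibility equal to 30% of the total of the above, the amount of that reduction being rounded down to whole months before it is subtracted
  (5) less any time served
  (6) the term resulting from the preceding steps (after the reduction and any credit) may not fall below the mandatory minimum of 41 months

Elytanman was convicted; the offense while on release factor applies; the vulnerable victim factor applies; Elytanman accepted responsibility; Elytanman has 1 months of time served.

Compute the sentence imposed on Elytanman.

79 months

Offense while on release enhancement: +10 months
Vulnerable victim enhancement: +57 months
Adjusted term: 47 months + 10 months + 57 months = 114 months
Acceptance of responsibility reduction: 30% of 114 months = 34 months (rounded down)
After reduction: 114 − 34 = 80 months
Less time served: 80 months − 1 months = 79 months
Minimum 41 months: 79 months meets the minimum, no increase.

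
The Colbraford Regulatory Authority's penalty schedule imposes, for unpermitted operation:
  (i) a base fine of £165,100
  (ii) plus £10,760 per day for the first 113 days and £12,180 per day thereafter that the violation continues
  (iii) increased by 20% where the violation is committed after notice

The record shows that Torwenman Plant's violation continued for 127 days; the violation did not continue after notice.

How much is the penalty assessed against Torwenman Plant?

First 113 days: 113 × £10,760 = £1,215,880
Remaining days: (127 − 113) × £12,180 = £170,520
Per-day component: £1,215,880 + £170,520 = £1,386,400
Base plus per-day: £165,100 + £1,386,400 = £1,551,500
The violation did not continue after notice: no 20% increase.

Civil penalty: £1,551,500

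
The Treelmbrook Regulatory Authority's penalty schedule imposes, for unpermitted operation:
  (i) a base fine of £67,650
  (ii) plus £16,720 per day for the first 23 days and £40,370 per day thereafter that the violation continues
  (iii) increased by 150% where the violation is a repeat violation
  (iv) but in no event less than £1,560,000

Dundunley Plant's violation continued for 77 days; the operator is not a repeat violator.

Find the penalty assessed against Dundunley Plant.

First 23 days: 23 × £16,720 = £384,560
Remaining days: (77 − 23) × £40,370 = £2,179,980
Per-day component: £384,560 + £2,179,980 = £2,564,540
Base plus per-day: £67,650 + £2,564,540 = £2,632,190
The operator is not a repeat violator: no 150% increase.
Minimum £1,560,000: £2,632,190 meets the minimum, no increase.

Civil penalty: £2,632,190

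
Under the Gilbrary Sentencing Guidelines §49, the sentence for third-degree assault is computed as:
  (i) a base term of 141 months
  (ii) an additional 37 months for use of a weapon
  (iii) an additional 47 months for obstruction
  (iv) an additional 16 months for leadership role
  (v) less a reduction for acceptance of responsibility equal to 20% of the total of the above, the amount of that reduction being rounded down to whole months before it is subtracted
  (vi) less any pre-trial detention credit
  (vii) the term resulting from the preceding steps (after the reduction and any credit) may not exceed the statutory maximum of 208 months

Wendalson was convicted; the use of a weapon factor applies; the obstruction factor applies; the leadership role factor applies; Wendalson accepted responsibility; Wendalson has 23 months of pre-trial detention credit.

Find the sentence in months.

Use of a weapon enhancement: +37 months
Obstruction enhancement: +47 months
Leadership role enhancement: +16 months
Adjusted term: 141 months + 37 months + 47 months + 16 months = 241 months
Acceptance of responsibility reduction: 20% of 241 months = 48 months (rounded down)
After reduction: 241 − 48 = 193 months
Less pre-trial detention credit: 193 months − 23 months = 170 months
Cap at 208 months: 170 months is within the cap, no reduction.

170 months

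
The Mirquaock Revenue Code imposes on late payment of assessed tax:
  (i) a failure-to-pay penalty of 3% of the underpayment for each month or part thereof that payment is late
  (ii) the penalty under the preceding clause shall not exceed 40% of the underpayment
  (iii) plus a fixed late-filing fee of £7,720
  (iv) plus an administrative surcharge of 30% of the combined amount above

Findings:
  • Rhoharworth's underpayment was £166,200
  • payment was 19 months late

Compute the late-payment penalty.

Accrued rate: 3% × 19 = 57%, capped at 40% → 40%
Failure-to-pay penalty: 40% of £166,200 = £66,480
Penalty before surcharge: £66,480 + £7,720 = £74,200
Administrative surcharge: 30% of £74,200 = £22,260
Total penalty: £74,200 + £22,260 = £96,460

£96,460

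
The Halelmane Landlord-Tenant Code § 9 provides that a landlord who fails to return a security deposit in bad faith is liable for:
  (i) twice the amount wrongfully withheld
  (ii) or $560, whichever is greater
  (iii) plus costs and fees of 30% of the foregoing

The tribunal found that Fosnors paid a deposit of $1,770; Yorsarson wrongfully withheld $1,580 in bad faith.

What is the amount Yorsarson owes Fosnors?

Doubled: 2 × $1,580 = $3,160
Minimum $560: $3,160 meets the minimum, no increase.
Costs and fees: 30% of $3,160 = $948
Total recovery: $3,160 + $948 = $4,108

Recovery: $4,108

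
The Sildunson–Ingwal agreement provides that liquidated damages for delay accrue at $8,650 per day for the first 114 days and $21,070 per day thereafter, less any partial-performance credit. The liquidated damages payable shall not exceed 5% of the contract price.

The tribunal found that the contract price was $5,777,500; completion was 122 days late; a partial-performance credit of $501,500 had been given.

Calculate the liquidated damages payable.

First 114 days: 114 × $8,650 = $986,100
Remaining days: (122 − 114) × $21,070 = $168,560
Accrued per-day damages: $986,100 + $168,560 = $1,154,660
Less partial-performance credit: $1,154,660 − $501,500 = $653,160
Cap: 5% of $5,777,500 = $288,875
Cap at $288,875: $653,160 exceeds the cap → $288,875

$288,875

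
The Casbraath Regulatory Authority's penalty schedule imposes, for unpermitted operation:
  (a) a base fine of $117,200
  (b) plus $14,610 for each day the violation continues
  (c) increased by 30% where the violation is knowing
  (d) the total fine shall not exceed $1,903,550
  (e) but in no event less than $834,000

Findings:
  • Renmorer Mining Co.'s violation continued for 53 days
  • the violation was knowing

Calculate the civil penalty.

Per-day component: 53 × $14,610 = $774,330
Base plus per-day: $117,200 + $774,330 = $891,530
Enhancement: 30% of $891,530 = $267,459
Enhanced fine: $891,530 + $267,459 = $1,158,989
Cap at $1,903,550: $1,158,989 is within the cap, no reduction.
Minimum $834,000: $1,158,989 meets the minimum, no increase.

Civil penalty: $1,158,989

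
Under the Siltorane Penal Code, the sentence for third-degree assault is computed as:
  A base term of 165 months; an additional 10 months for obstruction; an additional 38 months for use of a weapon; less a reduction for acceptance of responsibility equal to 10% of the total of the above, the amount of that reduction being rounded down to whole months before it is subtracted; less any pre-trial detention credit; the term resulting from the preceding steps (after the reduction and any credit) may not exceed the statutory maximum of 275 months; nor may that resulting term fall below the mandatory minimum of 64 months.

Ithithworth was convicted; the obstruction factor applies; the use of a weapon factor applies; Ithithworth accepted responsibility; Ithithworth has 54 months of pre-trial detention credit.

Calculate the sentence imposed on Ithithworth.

Obstruction enhancement: +10 months
Use of a weapon enhancement: +38 months
Adjusted term: 165 months + 10 months + 38 months = 213 months
Acceptance of responsibility reduction: 10% of 213 months = 21 months (rounded down)
After reduction: 213 − 21 = 192 months
Less pre-trial detention credit: 192 months − 54 months = 138 months
Cap at 275 months: 138 months is within the cap, no reduction.
Minimum 64 months: 138 months meets the minimum, no increase.

138 months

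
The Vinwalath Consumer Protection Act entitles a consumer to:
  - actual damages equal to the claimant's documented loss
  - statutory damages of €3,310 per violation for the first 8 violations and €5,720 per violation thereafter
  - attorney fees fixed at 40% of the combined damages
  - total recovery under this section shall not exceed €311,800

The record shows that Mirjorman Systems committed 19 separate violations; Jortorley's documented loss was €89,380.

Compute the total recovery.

First 8 violations: 8 × €3,310 = €26,480
Remaining violations: (19 − 8) × €5,720 = €62,920
Statutory damages: €26,480 + €62,920 = €89,400
Combined damages: €89,380 + €89,400 = €178,780
Attorney fees: 40% of €178,780 = €71,512
Total before cap: €178,780 + €71,512 = €250,292
Cap at €311,800: €250,292 is within the cap, no reduction.

€250,292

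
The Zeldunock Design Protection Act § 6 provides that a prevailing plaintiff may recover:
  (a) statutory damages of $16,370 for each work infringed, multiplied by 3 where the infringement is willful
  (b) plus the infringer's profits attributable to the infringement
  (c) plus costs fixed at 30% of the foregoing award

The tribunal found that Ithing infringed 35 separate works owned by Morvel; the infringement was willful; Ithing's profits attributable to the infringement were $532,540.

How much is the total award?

$2,926,807

Statutory damages: 35 × $16,370 = $572,950
Trebled: 3 × $572,950 = $1,718,850
Combined award: $1,718,850 + $532,540 = $2,251,390
Costs: 30% of $2,251,390 = $675,417
Award plus costs: $2,251,390 + $675,417 = $2,926,807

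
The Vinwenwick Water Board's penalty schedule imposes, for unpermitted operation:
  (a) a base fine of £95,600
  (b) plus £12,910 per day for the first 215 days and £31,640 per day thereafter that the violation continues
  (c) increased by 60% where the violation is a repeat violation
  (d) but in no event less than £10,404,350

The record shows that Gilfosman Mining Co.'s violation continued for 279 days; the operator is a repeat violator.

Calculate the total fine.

First 215 days: 215 × £12,910 = £2,775,650
Remaining days: (279 − 215) × £31,640 = £2,024,960
Per-day component: £2,775,650 + £2,024,960 = £4,800,610
Base plus per-day: £95,600 + £4,800,610 = £4,896,210
Enhancement: 60% of £4,896,210 = £2,937,726
Enhanced fine: £4,896,210 + £2,937,726 = £7,833,936
Minimum £10,404,350: £7,833,936 is below the minimum → £10,404,350

£10,404,350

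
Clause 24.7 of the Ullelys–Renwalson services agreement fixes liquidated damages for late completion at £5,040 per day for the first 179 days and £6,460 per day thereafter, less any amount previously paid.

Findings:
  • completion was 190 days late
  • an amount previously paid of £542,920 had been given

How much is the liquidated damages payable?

£430,300

First 179 days: 179 × £5,040 = £902,160
Remaining days: (190 − 179) × £6,460 = £71,060
Accrued per-day damages: £902,160 + £71,060 = £973,220
Less amount previously paid: £973,220 − £542,920 = £430,300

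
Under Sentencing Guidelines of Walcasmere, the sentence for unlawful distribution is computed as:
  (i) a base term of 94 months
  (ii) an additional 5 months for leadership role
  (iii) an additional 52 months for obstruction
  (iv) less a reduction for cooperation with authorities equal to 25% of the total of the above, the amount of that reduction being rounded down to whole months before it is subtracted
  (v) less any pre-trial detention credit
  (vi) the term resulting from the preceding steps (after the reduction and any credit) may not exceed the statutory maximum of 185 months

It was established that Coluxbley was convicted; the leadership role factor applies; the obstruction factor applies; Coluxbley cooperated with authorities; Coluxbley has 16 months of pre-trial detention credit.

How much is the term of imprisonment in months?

98 months

Leadership role enhancement: +5 months
Obstruction enhancement: +52 months
Adjusted term: 94 months + 5 months + 52 months = 151 months
Cooperation with authorities reduction: 25% of 151 months = 37 months (rounded down)
After reduction: 151 − 37 = 114 months
Less pre-trial detention credit: 114 months − 16 months = 98 months
Cap at 185 months: 98 months is within the cap, no reduction.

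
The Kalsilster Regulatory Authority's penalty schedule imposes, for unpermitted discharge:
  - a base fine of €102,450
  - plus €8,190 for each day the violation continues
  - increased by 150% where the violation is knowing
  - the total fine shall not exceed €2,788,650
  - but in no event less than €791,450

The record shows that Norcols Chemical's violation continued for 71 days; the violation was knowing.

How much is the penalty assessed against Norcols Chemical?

€1,709,850

Per-day component: 71 × €8,190 = €581,490
Base plus per-day: €102,450 + €581,490 = €683,940
Enhancement: 150% of €683,940 = €1,025,910
Enhanced fine: €683,940 + €1,025,910 = €1,709,850
Cap at €2,788,650: €1,709,850 is within the cap, no reduction.
Minimum €791,450: €1,709,850 meets the minimum, no increase.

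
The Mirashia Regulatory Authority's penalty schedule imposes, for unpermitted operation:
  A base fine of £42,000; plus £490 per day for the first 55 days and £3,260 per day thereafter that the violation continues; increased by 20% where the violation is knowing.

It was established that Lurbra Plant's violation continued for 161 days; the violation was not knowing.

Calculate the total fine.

£414,510

First 55 days: 55 × £490 = £26,950
Remaining days: (161 − 55) × £3,260 = £345,560
Per-day component: £26,950 + £345,560 = £372,510
Base plus per-day: £42,000 + £372,510 = £414,510
The violation was not knowing: no 20% increase.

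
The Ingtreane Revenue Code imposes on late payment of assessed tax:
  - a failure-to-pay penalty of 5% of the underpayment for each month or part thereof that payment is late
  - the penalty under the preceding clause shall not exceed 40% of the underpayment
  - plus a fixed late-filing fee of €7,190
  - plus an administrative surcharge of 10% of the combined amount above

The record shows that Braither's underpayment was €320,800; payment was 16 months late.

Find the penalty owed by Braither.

Penalty: €149,061

Accrued rate: 5% × 16 = 80%, capped at 40% → 40%
Failure-to-pay penalty: 40% of €320,800 = €128,320
Penalty before surcharge: €128,320 + €7,190 = €135,510
Administrative surcharge: 10% of €135,510 = €13,551
Total penalty: €135,510 + €13,551 = €149,061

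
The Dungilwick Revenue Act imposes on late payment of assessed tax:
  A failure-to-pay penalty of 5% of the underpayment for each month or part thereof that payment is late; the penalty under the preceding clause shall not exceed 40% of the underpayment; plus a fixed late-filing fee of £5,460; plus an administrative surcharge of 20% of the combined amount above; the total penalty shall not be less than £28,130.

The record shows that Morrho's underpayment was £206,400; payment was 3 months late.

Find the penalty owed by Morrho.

£43,704

Accrued rate: 5% × 3 = 15%, capped at 40% → 15%
Failure-to-pay penalty: 15% of £206,400 = £30,960
Penalty before surcharge: £30,960 + £5,460 = £36,420
Administrative surcharge: 20% of £36,420 = £7,284
Total penalty: £36,420 + £7,284 = £43,704
Minimum £28,130: £43,704 meets the minimum, no increase.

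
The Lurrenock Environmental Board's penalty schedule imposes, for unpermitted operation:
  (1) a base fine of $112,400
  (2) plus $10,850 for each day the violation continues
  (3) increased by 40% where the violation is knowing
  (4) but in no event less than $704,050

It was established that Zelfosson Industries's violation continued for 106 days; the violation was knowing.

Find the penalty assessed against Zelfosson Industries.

$1,767,500

Per-day component: 106 × $10,850 = $1,150,100
Base plus per-day: $112,400 + $1,150,100 = $1,262,500
Enhancement: 40% of $1,262,500 = $505,000
Enhanced fine: $1,262,500 + $505,000 = $1,767,500
Minimum $704,050: $1,767,500 meets the minimum, no increase.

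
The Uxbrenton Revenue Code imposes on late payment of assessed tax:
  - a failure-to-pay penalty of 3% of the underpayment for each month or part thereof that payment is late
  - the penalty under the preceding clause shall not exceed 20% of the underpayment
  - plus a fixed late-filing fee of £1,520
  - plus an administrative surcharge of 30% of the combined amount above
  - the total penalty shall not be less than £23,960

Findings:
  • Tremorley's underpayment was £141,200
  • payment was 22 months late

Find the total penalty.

Penalty: £38,688

Accrued rate: 3% × 22 = 66%, capped at 20% → 20%
Failure-to-pay penalty: 20% of £141,200 = £28,240
Penalty before surcharge: £28,240 + £1,520 = £29,760
Administrative surcharge: 30% of £29,760 = £8,928
Total penalty: £29,760 + £8,928 = £38,688
Minimum £23,960: £38,688 meets the minimum, no increase.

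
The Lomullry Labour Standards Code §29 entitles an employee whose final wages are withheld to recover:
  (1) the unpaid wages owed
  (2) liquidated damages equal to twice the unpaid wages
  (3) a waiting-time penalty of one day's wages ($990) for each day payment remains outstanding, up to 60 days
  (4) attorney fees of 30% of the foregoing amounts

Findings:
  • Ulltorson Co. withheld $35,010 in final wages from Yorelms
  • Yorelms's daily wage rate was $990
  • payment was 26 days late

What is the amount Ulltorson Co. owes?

$170,001

Doubled: 2 × $35,010 = $70,020
Penalty days: min(26, 60) = 26
Waiting-time penalty: 26 × $990 = $25,740
Subtotal: $35,010 + $70,020 + $25,740 = $130,770
Attorney fees: 30% of $130,770 = $39,231
Total award: $130,770 + $39,231 = $170,001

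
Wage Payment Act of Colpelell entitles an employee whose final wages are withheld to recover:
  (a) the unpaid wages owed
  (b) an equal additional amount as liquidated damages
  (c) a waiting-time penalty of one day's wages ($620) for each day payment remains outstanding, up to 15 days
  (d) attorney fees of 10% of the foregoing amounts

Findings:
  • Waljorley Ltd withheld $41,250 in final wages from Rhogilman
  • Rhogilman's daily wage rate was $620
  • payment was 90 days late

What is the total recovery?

Liquidated damages (equal amount): $41,250
Penalty days: min(90, 15) = 15
Waiting-time penalty: 15 × $620 = $9,300
Subtotal: $41,250 + $41,250 + $9,300 = $91,800
Attorney fees: 10% of $91,800 = $9,180
Total award: $91,800 + $9,180 = $100,980

Total award: $100,980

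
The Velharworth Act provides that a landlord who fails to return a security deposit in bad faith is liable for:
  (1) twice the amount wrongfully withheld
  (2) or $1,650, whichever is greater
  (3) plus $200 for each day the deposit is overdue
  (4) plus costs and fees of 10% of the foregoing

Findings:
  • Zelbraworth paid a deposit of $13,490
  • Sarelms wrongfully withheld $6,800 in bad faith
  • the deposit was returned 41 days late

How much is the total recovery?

Recovery: $23,980

Doubled: 2 × $6,800 = $13,600
Minimum $1,650: $13,600 meets the minimum, no increase.
Late-return penalty: 41 × $200 = $8,200
Damages plus late penalty: $13,600 + $8,200 = $21,800
Costs and fees: 10% of $21,800 = $2,180
Total recovery: $21,800 + $2,180 = $23,980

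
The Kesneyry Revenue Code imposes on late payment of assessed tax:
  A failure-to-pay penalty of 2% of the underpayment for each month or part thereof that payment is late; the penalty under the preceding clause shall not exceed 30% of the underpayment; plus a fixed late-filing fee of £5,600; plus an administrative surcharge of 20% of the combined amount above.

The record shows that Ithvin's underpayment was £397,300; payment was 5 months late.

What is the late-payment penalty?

Accrued rate: 2% × 5 = 10%, capped at 30% → 10%
Failure-to-pay penalty: 10% of £397,300 = £39,730
Penalty before surcharge: £39,730 + £5,600 = £45,330
Administrative surcharge: 20% of £45,330 = £9,066
Total penalty: £45,330 + £9,066 = £54,396

Penalty: £54,396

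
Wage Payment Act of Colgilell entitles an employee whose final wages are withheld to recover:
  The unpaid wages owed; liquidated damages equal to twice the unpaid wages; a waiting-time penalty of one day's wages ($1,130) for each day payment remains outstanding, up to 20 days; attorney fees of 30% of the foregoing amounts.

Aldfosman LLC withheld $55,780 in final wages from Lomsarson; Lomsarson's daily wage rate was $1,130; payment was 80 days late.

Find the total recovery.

Doubled: 2 × $55,780 = $111,560
Penalty days: min(80, 20) = 20
Waiting-time penalty: 20 × $1,130 = $22,600
Subtotal: $55,780 + $111,560 + $22,600 = $189,940
Attorney fees: 30% of $189,940 = $56,982
Total award: $189,940 + $56,982 = $246,922

$246,922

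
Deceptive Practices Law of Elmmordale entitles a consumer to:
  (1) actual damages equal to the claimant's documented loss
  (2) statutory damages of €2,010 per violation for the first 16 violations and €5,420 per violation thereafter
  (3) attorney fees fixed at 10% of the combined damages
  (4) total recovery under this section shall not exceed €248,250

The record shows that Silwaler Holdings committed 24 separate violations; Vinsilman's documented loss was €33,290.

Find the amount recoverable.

€119,691

First 16 violations: 16 × €2,010 = €32,160
Remaining violations: (24 − 16) × €5,420 = €43,360
Statutory damages: €32,160 + €43,360 = €75,520
Combined damages: €33,290 + €75,520 = €108,810
Attorney fees: 10% of €108,810 = €10,881
Total before cap: €108,810 + €10,881 = €119,691
Cap at €248,250: €119,691 is within the cap, no reduction.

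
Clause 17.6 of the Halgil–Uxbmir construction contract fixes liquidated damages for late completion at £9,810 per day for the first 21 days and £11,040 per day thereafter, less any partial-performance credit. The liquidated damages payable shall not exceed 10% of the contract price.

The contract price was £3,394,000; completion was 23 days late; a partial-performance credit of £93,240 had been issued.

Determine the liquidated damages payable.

First 21 days: 21 × £9,810 = £206,010
Remaining days: (23 − 21) × £11,040 = £22,080
Accrued per-day damages: £206,010 + £22,080 = £228,090
Less partial-performance credit: £228,090 − £93,240 = £134,850
Cap: 10% of £3,394,000 = £339,400
Cap at £339,400: £134,850 is within the cap, no reduction.

£134,850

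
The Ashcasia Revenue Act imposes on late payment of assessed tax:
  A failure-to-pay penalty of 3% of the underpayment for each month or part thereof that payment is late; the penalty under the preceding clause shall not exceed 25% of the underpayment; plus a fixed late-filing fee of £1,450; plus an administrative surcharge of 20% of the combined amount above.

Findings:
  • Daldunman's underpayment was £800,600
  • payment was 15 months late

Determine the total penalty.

Accrued rate: 3% × 15 = 45%, capped at 25% → 25%
Failure-to-pay penalty: 25% of £800,600 = £200,150
Penalty before surcharge: £200,150 + £1,450 = £201,600
Administrative surcharge: 20% of £201,600 = £40,320
Total penalty: £201,600 + £40,320 = £241,920

£241,920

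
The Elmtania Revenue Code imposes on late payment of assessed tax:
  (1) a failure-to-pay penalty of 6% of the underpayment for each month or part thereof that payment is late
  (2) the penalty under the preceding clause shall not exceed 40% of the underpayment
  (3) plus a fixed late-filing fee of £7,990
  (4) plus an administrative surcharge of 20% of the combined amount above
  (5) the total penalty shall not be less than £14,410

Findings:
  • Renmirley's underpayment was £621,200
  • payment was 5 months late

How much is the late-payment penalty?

£233,220

Accrued rate: 6% × 5 = 30%, capped at 40% → 30%
Failure-to-pay penalty: 30% of £621,200 = £186,360
Penalty before surcharge: £186,360 + £7,990 = £194,350
Administrative surcharge: 20% of £194,350 = £38,870
Total penalty: £194,350 + £38,870 = £233,220
Minimum £14,410: £233,220 meets the minimum, no increase.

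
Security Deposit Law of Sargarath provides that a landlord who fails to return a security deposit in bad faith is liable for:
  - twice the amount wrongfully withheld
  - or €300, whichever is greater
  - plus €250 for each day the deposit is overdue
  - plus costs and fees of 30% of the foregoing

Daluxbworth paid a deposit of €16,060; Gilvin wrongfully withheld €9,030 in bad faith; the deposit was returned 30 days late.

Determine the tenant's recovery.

Doubled: 2 × €9,030 = €18,060
Minimum €300: €18,060 meets the minimum, no increase.
Late-return penalty: 30 × €250 = €7,500
Damages plus late penalty: €18,060 + €7,500 = €25,560
Costs and fees: 30% of €25,560 = €7,668
Total recovery: €25,560 + €7,668 = €33,228

€33,228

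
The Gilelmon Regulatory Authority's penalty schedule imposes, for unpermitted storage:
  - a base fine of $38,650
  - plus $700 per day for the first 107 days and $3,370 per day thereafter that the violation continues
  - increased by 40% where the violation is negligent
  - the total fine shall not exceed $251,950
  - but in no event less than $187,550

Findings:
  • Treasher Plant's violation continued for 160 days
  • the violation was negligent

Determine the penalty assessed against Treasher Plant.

First 107 days: 107 × $700 = $74,900
Remaining days: (160 − 107) × $3,370 = $178,610
Per-day component: $74,900 + $178,610 = $253,510
Base plus per-day: $38,650 + $253,510 = $292,160
Enhancement: 40% of $292,160 = $116,864
Enhanced fine: $292,160 + $116,864 = $409,024
Cap at $251,950: $409,024 exceeds the cap → $251,950
Minimum $187,550: $251,950 meets the minimum, no increase.

$251,950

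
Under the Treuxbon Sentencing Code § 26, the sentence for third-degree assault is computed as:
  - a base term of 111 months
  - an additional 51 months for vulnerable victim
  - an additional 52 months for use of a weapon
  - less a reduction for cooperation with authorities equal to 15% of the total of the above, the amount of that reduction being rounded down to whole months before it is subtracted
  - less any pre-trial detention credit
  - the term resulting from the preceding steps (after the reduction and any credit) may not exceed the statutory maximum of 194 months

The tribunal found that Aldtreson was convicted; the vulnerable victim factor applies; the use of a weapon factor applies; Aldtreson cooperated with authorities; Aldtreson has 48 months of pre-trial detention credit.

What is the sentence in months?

134 months

Vulnerable victim enhancement: +51 months
Use of a weapon enhancement: +52 months
Adjusted term: 111 months + 51 months + 52 months = 214 months
Cooperation with authorities reduction: 15% of 214 months = 32 months (rounded down)
After reduction: 214 − 32 = 182 months
Less pre-trial detention credit: 182 months − 48 months = 134 months
Cap at 194 months: 134 months is within the cap, no reduction.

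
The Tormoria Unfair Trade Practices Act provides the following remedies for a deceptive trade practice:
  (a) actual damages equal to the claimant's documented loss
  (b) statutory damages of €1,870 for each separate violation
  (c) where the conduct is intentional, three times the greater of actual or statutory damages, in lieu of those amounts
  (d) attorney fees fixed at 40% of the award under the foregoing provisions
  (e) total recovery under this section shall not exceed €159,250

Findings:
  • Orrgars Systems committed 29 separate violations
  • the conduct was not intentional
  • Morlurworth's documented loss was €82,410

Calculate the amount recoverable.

Total recovery: €159,250

Statutory damages: 29 × €1,870 = €54,230
Conduct not intentional: the in-lieu enhancement does not apply.
Actual plus statutory damages: €82,410 + €54,230 = €136,640
Attorney fees: 40% of €136,640 = €54,656
Total before cap: €136,640 + €54,656 = €191,296
Cap at €159,250: €191,296 exceeds the cap → €159,250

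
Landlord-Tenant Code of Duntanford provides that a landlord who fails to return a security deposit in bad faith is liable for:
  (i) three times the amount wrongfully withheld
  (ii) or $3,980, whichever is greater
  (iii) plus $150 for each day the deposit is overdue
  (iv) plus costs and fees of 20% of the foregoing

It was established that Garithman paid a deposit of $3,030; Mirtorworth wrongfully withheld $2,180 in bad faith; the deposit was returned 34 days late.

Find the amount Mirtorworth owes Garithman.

$13,968

Trebled: 3 × $2,180 = $6,540
Minimum $3,980: $6,540 meets the minimum, no increase.
Late-return penalty: 34 × $150 = $5,100
Damages plus late penalty: $6,540 + $5,100 = $11,640
Costs and fees: 20% of $11,640 = $2,328
Total recovery: $11,640 + $2,328 = $13,968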